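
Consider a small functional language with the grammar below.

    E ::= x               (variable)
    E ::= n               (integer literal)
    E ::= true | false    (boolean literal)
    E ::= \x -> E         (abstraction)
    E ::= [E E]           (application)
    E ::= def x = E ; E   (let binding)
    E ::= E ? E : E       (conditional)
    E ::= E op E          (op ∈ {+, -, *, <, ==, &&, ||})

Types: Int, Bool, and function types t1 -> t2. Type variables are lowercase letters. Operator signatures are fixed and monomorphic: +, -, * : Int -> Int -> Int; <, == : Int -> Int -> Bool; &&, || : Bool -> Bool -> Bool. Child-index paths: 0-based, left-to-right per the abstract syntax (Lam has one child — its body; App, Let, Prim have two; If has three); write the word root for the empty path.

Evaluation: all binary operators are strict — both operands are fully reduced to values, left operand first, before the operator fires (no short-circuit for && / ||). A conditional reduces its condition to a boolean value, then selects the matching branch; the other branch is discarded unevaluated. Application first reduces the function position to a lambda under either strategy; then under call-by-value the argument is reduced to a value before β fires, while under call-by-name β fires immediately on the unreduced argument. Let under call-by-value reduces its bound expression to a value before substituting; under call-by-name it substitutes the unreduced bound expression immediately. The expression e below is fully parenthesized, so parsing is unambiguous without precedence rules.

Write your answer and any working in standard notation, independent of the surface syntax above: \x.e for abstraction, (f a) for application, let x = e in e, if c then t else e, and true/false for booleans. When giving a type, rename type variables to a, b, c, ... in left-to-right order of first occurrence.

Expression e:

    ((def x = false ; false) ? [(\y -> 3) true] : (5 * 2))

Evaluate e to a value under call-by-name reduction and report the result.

Answer: 10

Derivation:
step 0: (if (let x = false in false) then ((\y.3) true) else (5 * 2))
step 1: [let@0] (if false then ((\y.3) true) else (5 * 2))
step 2: [if@root] (5 * 2)
step 3: [delta@root] 10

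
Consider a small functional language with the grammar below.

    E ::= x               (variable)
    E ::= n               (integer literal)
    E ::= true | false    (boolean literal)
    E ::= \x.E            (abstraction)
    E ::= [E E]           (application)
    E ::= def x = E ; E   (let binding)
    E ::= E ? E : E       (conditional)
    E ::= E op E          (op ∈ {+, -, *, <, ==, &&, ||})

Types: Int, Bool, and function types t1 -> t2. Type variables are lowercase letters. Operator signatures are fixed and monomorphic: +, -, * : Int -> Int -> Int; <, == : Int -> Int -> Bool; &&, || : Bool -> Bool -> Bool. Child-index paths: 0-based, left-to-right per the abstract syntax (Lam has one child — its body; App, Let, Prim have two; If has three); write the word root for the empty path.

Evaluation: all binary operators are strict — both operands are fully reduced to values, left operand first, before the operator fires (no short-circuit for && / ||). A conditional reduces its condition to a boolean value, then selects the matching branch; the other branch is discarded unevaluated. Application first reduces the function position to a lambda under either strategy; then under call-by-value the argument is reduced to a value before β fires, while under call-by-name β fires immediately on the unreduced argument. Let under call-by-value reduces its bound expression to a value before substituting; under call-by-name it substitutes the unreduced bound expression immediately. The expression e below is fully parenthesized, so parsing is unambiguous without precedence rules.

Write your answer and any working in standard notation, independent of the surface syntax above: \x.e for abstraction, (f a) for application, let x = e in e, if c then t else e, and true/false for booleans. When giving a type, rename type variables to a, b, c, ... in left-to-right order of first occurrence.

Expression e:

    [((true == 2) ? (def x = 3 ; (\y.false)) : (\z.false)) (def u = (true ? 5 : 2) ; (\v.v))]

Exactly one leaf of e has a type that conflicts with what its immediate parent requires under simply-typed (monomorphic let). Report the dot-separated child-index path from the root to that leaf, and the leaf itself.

Answer: 0.0.0 : true

Working:
  unify Bool ~ Int
  FAIL: mismatch Bool ~ Int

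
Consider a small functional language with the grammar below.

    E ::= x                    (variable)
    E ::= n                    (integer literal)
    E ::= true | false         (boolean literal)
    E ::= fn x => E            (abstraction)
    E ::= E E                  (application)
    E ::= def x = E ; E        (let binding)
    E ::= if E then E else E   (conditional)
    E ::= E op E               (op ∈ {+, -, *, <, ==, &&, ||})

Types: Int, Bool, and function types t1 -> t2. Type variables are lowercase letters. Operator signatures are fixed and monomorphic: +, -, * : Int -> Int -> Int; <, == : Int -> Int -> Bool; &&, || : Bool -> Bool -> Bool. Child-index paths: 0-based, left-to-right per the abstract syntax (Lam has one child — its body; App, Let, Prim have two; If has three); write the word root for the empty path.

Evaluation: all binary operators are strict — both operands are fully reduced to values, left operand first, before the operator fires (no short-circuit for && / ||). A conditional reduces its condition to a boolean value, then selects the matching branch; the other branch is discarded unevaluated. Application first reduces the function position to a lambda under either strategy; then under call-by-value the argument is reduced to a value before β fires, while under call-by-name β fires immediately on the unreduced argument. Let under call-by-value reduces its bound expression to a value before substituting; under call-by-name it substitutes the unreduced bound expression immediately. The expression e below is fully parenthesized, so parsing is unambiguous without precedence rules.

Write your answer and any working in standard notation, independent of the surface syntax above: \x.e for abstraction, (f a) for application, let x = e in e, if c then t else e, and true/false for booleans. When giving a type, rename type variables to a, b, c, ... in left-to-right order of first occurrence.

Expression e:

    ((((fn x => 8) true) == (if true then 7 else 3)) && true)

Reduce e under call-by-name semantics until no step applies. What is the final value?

Answer: false

Derivation:
step 0: ((((\x.8) true) == (if true then 7 else 3)) && true)
step 1: [beta@0.0] ((8 == (if true then 7 else 3)) && true)
step 2: [if@0.1] ((8 == 7) && true)
step 3: [delta@0] (false && true)
step 4: [delta@root] false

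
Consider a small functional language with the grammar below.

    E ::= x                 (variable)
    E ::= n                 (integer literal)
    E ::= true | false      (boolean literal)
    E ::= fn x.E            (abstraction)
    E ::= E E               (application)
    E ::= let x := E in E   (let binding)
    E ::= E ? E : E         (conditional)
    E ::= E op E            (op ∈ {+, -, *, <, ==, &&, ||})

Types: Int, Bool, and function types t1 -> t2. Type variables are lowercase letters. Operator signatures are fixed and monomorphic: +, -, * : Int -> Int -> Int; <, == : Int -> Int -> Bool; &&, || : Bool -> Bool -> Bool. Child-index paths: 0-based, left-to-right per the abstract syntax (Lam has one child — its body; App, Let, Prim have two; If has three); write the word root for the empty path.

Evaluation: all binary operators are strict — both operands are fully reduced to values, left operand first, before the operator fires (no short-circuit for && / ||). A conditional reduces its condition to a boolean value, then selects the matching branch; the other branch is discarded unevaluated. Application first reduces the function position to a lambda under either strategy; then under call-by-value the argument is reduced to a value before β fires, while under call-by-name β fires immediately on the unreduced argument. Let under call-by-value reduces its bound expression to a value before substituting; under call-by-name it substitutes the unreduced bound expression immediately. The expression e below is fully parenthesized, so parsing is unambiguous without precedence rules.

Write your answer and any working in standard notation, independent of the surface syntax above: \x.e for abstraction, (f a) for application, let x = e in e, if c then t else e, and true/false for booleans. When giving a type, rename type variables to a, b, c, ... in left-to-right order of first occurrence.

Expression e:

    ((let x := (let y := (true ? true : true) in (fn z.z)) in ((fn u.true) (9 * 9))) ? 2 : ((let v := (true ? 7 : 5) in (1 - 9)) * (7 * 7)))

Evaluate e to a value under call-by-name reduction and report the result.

Working:
step 0: (if (let x = (let y = (if true then true else true) in (\z.z)) in ((\u.true) (9 * 9))) then 2 else ((let v = (if true then 7 else 5) in (1 - 9)) * (7 * 7)))
step 1: [let@0] (if ((\u.true) (9 * 9)) then 2 else ((let v = (if true then 7 else 5) in (1 - 9)) * (7 * 7)))
step 2: [beta@0] (if true then 2 else ((let v = (if true then 7 else 5) in (1 - 9)) * (7 * 7)))
step 3: [if@root] 2

Answer: 2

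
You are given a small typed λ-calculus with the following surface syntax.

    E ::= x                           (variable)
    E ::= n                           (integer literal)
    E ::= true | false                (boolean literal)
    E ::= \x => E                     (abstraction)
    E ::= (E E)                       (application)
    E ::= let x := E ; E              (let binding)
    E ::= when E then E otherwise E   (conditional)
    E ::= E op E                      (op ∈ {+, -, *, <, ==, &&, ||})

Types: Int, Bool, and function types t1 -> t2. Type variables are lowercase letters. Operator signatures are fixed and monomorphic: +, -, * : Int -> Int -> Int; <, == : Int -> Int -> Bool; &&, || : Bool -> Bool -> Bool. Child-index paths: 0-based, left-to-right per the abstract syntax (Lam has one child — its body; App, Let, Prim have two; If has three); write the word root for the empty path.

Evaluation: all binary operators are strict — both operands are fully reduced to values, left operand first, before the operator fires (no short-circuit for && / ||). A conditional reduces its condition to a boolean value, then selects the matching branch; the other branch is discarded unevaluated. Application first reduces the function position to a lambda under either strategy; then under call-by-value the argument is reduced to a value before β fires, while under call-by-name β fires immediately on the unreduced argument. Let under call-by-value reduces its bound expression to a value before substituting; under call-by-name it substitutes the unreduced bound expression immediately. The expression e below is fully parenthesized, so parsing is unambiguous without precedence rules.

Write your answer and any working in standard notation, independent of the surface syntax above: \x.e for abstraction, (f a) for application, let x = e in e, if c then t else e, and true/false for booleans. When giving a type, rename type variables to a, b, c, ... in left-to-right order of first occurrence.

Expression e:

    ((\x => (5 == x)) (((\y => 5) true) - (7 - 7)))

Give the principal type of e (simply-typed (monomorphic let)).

Derivation:
  unify Int ~ Int
x : a
  unify a ~ Int
\x._ : Int -> Bool
\y._ : b -> Int
  unify b -> Int ~ Bool -> c
  unify b ~ Bool
  unify Int ~ c
_ _ : Int
  unify Int ~ Int
  unify Int ~ Int
  unify Int ~ Int
  unify Int ~ Int
  unify Int -> Bool ~ Int -> d
  unify Int ~ Int
  unify Bool ~ d
_ _ : Bool

Answer: Bool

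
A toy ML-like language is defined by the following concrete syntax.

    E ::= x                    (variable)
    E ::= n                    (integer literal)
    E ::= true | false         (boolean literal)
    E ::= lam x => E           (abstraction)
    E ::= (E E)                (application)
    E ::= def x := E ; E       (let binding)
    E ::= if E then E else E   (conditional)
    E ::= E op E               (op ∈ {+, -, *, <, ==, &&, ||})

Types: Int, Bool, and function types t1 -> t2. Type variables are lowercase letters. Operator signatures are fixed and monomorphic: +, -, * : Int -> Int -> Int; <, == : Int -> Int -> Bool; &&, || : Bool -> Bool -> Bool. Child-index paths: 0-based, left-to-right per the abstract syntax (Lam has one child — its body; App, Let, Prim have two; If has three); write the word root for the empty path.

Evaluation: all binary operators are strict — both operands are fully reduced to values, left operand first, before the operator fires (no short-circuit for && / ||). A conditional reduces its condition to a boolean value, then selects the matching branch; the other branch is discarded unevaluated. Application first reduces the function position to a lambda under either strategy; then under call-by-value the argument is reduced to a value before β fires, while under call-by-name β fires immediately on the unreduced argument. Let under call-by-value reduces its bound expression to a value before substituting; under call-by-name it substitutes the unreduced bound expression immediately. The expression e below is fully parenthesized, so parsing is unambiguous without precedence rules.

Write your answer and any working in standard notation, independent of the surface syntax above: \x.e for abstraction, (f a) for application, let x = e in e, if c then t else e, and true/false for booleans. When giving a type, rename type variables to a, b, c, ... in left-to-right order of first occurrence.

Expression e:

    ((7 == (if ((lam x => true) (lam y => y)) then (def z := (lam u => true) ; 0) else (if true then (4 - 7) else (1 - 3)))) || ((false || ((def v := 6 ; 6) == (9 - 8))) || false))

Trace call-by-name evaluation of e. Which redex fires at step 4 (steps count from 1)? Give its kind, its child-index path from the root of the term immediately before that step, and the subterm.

Answer: delta at 0 : (7 == 0)

Derivation:
step 0: ((7 == (if ((\x.true) (\y.y)) then (let z = (\u.true) in 0) else (if true then (4 - 7) else (1 - 3)))) || ((false || ((let v = 6 in 6) == (9 - 8))) || false))
step 1: [beta@0.1.0] ((7 == (if true then (let z = (\u.true) in 0) else (if true then (4 - 7) else (1 - 3)))) || ((false || ((let v = 6 in 6) == (9 - 8))) || false))
step 2: [if@0.1] ((7 == (let z = (\u.true) in 0)) || ((false || ((let v = 6 in 6) == (9 - 8))) || false))
step 3: [let@0.1] ((7 == 0) || ((false || ((let v = 6 in 6) == (9 - 8))) || false))
step 4: [delta@0] (false || ((false || ((let v = 6 in 6) == (9 - 8))) || false))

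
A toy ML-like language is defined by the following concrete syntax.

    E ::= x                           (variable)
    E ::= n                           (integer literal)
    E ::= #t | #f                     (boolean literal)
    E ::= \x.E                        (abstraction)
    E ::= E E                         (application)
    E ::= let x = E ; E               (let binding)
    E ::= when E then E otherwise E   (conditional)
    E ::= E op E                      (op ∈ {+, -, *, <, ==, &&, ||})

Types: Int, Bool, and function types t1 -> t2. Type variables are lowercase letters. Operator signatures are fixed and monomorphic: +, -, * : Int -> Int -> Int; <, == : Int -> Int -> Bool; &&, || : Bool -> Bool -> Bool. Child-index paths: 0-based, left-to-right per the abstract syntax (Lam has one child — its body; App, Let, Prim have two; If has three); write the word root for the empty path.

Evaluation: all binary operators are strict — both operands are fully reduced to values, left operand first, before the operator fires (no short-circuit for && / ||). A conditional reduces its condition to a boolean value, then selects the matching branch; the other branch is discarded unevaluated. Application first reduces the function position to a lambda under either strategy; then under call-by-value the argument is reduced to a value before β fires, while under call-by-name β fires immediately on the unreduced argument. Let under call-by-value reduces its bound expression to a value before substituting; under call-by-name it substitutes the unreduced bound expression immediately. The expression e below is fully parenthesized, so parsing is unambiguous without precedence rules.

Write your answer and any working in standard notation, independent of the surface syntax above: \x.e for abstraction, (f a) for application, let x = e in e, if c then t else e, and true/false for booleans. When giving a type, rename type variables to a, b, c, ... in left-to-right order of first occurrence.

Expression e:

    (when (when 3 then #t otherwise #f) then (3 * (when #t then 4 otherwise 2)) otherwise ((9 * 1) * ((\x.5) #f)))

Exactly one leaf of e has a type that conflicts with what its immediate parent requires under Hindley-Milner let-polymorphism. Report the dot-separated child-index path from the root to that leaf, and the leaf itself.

Answer: 0.0 : 3

Trace:
  unify Int ~ Bool
  FAIL: mismatch Int ~ Bool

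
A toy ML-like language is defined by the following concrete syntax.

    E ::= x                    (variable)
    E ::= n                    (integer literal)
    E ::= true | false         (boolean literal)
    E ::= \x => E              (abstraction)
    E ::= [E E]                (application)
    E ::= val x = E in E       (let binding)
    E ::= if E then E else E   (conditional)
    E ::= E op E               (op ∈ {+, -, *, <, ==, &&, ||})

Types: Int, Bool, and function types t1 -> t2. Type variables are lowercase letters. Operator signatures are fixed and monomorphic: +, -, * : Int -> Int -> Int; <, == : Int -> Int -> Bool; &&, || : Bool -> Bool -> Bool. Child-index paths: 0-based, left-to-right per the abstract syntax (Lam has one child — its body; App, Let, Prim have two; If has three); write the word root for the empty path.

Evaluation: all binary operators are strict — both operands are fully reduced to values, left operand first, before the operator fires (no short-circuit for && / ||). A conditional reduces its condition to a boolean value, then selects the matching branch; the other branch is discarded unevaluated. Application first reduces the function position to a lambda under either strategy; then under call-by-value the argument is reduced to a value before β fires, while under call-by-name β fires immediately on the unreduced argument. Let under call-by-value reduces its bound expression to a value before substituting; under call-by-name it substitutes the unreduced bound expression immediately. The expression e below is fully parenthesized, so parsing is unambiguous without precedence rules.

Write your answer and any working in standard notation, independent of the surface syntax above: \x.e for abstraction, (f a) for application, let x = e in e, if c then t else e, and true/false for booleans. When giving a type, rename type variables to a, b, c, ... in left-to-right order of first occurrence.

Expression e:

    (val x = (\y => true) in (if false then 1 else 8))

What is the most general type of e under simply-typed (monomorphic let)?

Working:
\y._ : a -> Bool
let x : a -> Bool
  unify Bool ~ Bool
  unify Int ~ Int

Answer: Int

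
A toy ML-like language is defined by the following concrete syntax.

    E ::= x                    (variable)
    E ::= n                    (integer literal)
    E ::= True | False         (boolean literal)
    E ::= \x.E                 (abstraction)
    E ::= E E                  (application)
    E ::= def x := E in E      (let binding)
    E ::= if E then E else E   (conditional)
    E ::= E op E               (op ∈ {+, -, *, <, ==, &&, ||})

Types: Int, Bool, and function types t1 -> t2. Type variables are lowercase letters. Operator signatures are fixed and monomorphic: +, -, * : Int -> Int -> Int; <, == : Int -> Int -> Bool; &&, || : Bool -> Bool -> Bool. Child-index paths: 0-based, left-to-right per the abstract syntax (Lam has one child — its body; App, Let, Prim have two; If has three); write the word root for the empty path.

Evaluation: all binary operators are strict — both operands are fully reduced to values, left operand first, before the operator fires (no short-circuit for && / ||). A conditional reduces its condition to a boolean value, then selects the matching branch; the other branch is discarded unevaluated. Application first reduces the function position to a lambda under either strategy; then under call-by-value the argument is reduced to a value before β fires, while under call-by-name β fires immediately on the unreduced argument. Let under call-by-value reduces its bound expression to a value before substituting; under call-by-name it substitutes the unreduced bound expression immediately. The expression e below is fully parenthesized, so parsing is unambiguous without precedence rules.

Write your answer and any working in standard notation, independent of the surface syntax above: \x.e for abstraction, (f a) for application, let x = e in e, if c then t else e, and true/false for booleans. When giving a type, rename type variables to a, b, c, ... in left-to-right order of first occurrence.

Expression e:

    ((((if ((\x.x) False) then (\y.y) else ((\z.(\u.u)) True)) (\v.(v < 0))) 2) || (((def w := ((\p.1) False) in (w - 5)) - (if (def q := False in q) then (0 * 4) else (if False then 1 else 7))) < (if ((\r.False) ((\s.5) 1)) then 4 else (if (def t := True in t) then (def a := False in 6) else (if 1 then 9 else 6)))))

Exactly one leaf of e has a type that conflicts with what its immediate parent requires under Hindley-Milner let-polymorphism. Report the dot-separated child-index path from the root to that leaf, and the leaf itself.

Trace:
x : a
\x._ : a -> a
  unify a -> a ~ Bool -> b
  unify a ~ Bool
  unify Bool ~ b
_ _ : Bool
  unify Bool ~ Bool
y : c
\y._ : c -> c
u : e
\u._ : e -> e
\z._ : d -> e -> e
  unify d -> e -> e ~ Bool -> f
  unify d ~ Bool
  unify e -> e ~ f
_ _ : e -> e
  unify c -> c ~ e -> e
  unify c ~ e
  unify e ~ e
v : g
  unify g ~ Int
  unify Int ~ Int
\v._ : Int -> Bool
  unify e -> e ~ (Int -> Bool) -> h
  unify e ~ Int -> Bool
  unify Int -> Bool ~ h
_ _ : Int -> Bool
  unify Int -> Bool ~ Int -> i
  unify Int ~ Int
  unify Bool ~ i
_ _ : Bool
  unify Bool ~ Bool
\p._ : j -> Int
  unify j -> Int ~ Bool -> k
  unify j ~ Bool
  unify Int ~ k
_ _ : Int
let w : Int
w : Int
  unify Int ~ Int
  unify Int ~ Int
  unify Int ~ Int
let q : Bool
q : Bool
  unify Bool ~ Bool
  unify Int ~ Int
  unify Int ~ Int
  unify Bool ~ Bool
  unify Int ~ Int
  unify Int ~ Int
  unify Int ~ Int
  unify Int ~ Int
\r._ : l -> Bool
\s._ : m -> Int
  unify m -> Int ~ Int -> n
  unify m ~ Int
  unify Int ~ n
_ _ : Int
  unify l -> Bool ~ Int -> o
  unify l ~ Int
  unify Bool ~ o
_ _ : Bool
  unify Bool ~ Bool
let t : Bool
t : Bool
  unify Bool ~ Bool
let a : Bool
  unify Int ~ Bool
  FAIL: mismatch Int ~ Bool

Answer: 1.1.2.2.0 : 1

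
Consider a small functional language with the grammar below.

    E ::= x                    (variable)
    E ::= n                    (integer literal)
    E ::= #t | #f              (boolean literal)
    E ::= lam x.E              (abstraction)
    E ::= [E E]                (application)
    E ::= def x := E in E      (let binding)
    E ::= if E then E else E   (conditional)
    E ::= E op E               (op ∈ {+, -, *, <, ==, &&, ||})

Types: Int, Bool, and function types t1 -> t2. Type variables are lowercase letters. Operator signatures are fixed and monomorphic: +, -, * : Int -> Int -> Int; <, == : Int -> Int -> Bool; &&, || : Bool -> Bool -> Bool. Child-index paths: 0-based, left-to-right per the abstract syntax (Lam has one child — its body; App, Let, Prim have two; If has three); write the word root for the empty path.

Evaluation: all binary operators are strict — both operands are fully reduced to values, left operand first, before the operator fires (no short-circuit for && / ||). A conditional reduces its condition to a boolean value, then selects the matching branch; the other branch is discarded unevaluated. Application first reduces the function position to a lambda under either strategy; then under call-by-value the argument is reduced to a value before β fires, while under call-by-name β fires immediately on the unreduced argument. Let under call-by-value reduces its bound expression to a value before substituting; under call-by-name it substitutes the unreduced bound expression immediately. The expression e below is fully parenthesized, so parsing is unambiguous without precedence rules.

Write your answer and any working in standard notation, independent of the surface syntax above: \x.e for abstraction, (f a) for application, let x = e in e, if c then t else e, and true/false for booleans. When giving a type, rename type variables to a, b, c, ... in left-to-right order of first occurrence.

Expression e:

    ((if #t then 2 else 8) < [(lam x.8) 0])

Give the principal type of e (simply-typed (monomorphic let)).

Working:
  unify Bool ~ Bool
  unify Int ~ Int
  unify Int ~ Int
\x._ : a -> Int
  unify a -> Int ~ Int -> b
  unify a ~ Int
  unify Int ~ b
_ _ : Int
  unify Int ~ Int

Answer: Bool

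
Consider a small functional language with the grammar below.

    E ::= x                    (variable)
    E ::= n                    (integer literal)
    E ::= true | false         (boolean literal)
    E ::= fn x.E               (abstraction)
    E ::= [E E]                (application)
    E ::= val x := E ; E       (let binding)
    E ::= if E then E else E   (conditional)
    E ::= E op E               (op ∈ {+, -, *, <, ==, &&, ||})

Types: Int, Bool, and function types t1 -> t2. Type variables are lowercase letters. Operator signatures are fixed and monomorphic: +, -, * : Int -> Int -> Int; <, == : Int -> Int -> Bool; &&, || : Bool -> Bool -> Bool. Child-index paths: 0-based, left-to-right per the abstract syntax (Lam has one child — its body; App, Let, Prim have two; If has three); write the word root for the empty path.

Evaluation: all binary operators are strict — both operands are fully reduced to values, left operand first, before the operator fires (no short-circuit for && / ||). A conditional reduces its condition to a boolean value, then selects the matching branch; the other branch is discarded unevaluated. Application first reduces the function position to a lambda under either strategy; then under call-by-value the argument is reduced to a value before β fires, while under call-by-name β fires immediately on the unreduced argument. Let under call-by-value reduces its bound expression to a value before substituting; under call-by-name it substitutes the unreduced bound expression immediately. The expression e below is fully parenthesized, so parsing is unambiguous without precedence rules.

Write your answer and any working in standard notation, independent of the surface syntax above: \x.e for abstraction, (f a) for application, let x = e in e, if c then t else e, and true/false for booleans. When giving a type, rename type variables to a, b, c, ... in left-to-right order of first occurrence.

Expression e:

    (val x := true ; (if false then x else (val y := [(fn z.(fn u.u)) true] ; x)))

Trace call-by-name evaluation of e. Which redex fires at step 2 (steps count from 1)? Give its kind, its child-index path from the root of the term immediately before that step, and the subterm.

Answer: if at root : (if false then true else (let y = ((\z.(\u.u)) true) in true))

Trace:
step 0: (let x = true in (if false then x else (let y = ((\z.(\u.u)) true) in x)))
step 1: [let@root] (if false then true else (let y = ((\z.(\u.u)) true) in true))
step 2: [if@root] (let y = ((\z.(\u.u)) true) in true)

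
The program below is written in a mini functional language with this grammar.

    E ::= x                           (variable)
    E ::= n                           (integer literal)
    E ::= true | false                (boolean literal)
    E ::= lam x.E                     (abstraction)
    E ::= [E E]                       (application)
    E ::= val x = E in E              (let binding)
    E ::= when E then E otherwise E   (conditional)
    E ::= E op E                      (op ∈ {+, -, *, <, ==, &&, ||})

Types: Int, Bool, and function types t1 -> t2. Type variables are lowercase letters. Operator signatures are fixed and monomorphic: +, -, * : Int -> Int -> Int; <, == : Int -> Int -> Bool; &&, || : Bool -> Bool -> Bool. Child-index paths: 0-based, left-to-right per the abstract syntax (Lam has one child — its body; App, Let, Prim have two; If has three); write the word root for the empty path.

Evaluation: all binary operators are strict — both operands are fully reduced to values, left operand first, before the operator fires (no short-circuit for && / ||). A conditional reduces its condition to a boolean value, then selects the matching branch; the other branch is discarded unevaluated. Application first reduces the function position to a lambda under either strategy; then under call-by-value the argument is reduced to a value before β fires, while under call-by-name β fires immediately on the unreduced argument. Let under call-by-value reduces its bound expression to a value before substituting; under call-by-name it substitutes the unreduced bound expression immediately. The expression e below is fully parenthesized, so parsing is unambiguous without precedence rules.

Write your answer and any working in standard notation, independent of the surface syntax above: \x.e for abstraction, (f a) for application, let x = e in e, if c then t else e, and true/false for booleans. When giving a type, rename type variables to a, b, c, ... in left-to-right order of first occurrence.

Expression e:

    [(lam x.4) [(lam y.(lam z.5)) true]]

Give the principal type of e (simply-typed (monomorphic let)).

Trace:
\x._ : a -> Int
\z._ : c -> Int
\y._ : b -> c -> Int
  unify b -> c -> Int ~ Bool -> d
  unify b ~ Bool
  unify c -> Int ~ d
_ _ : c -> Int
  unify a -> Int ~ (c -> Int) -> e
  unify a ~ c -> Int
  unify Int ~ e
_ _ : Int

Answer: Int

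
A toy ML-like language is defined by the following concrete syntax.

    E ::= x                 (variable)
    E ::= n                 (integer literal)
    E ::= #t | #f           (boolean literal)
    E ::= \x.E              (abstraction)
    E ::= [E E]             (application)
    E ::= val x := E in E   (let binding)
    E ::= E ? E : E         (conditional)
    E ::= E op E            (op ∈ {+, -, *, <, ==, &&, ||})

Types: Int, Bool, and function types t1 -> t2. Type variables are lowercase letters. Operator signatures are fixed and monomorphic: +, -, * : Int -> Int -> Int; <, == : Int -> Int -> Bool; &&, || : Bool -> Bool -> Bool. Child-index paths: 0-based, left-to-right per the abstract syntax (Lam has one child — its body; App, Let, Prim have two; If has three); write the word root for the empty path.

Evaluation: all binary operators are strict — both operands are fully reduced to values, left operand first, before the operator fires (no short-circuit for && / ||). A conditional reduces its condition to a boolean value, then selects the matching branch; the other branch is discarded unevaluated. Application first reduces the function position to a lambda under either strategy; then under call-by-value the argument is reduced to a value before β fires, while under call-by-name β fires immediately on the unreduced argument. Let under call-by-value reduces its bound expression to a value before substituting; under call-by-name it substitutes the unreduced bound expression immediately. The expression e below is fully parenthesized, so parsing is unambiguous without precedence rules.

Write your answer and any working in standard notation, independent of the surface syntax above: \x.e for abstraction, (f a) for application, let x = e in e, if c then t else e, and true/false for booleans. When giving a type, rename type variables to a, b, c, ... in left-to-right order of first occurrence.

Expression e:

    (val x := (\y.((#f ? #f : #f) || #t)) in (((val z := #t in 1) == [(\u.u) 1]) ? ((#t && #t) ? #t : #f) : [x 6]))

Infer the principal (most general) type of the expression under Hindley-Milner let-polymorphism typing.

Trace:
  unify Bool ~ Bool
  unify Bool ~ Bool
  unify Bool ~ Bool
  unify Bool ~ Bool
\y._ : a -> Bool
let x : forall. a -> Bool
let z : Bool
  unify Int ~ Int
u : b
\u._ : b -> b
  unify b -> b ~ Int -> c
  unify b ~ Int
  unify Int ~ c
_ _ : Int
  unify Int ~ Int
  unify Bool ~ Bool
  unify Bool ~ Bool
  unify Bool ~ Bool
  unify Bool ~ Bool
  unify Bool ~ Bool
x : d -> Bool
  unify d -> Bool ~ Int -> e
  unify d ~ Int
  unify Bool ~ e
_ _ : Bool
  unify Bool ~ Bool

Answer: Bool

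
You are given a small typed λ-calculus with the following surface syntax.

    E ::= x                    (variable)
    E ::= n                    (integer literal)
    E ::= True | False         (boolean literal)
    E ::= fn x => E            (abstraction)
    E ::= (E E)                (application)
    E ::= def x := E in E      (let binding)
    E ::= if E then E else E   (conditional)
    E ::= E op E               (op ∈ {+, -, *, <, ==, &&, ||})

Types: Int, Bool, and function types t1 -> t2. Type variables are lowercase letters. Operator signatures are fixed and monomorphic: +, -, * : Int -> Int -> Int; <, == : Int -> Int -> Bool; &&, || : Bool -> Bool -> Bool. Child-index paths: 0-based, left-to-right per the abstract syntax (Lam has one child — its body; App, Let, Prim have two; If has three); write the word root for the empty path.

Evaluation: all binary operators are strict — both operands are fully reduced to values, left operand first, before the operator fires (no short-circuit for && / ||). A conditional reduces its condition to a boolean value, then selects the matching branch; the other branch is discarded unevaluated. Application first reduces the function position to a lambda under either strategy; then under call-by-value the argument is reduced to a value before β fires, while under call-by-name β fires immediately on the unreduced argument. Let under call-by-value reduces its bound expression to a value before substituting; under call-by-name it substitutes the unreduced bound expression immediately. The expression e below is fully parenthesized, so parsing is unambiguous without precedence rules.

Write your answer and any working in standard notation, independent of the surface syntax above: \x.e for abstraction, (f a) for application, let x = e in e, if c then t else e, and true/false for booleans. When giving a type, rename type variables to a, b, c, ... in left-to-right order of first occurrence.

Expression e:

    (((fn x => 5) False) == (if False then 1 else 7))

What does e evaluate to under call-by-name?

Derivation:
step 0: (((\x.5) false) == (if false then 1 else 7))
step 1: [beta@0] (5 == (if false then 1 else 7))
step 2: [if@1] (5 == 7)
step 3: [delta@root] false

Answer: false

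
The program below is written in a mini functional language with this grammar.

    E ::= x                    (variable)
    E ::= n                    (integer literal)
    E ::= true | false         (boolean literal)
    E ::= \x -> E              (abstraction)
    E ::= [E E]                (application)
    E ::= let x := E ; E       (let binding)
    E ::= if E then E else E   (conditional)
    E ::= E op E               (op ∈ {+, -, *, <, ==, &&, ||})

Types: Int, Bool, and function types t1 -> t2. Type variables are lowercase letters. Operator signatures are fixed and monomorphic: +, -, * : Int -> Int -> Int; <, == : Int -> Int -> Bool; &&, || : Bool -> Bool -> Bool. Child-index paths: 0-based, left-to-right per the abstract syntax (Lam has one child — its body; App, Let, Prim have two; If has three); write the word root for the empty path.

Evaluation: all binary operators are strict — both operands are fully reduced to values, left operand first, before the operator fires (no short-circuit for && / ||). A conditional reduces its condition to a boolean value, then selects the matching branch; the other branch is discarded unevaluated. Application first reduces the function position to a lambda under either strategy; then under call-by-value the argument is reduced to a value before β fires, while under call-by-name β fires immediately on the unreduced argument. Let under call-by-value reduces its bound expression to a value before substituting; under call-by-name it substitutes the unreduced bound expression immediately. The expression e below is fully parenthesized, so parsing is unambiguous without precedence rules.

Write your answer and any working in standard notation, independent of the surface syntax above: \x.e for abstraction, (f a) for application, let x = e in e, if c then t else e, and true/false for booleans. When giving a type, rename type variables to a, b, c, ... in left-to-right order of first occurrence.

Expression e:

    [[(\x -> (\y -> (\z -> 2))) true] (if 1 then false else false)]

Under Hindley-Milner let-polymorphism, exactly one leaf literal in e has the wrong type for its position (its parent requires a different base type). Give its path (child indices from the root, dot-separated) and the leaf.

Answer: 1.0 : 1

Derivation:
\z._ : c -> Int
\y._ : b -> c -> Int
\x._ : a -> b -> c -> Int
  unify a -> b -> c -> Int ~ Bool -> d
  unify a ~ Bool
  unify b -> c -> Int ~ d
_ _ : b -> c -> Int
  unify Int ~ Bool
  FAIL: mismatch Int ~ Bool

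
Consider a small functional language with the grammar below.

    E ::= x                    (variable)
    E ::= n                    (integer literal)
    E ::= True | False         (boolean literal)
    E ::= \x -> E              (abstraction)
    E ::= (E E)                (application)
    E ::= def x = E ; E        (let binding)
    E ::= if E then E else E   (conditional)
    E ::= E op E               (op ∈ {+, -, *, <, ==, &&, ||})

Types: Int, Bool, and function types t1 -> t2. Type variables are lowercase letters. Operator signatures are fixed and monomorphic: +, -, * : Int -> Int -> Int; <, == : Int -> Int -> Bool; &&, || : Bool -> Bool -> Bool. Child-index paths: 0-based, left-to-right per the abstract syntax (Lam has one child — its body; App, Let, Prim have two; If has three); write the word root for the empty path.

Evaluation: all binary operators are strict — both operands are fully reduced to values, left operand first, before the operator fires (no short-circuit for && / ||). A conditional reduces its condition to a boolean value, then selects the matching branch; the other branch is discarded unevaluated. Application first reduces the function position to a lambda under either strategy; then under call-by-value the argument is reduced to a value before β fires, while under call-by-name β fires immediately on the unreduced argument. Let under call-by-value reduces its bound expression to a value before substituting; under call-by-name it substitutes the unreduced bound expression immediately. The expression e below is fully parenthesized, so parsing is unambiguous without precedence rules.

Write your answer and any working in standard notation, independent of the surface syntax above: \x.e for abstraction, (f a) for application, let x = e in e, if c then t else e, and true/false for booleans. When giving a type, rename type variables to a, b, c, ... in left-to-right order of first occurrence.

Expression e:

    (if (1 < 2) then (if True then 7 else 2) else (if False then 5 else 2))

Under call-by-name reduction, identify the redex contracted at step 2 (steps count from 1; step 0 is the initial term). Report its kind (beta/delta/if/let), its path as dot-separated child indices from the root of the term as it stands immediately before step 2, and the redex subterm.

Answer: if at root : (if true then (if true then 7 else 2) else (if false then 5 else 2))

Derivation:
step 0: (if (1 < 2) then (if true then 7 else 2) else (if false then 5 else 2))
step 1: [delta@0] (if true then (if true then 7 else 2) else (if false then 5 else 2))
step 2: [if@root] (if true then 7 else 2)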